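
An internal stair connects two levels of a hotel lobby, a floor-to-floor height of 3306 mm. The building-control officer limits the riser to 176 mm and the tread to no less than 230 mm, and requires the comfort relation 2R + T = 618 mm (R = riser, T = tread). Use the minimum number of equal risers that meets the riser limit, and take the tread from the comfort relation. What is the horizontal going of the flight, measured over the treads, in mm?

At most 176 each: 3306/176 = 18.78, giving 19 risers.
R = 3306 ÷ 19 = 174 mm.
Tread T = 618 − 2 × 174 = 270 mm (≥ 230 mm).
Treads = 19 − 1 = 18; going = 18 × 270 = 4860 mm.

4860 mm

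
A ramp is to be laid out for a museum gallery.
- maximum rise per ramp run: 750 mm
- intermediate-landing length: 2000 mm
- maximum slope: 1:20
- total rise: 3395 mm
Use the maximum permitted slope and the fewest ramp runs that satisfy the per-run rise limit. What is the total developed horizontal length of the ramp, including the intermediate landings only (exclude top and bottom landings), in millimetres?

At most 750 each: 3395/750 = 4.53, giving 5 ramp runs. That means 4 intermediate landings.
Ramp run (horizontal) at 1:20: 3395 × 20 = 67900 mm.
4 intermediate landings contribute 4 × 2000 = 8000 mm.
Total developed length = 67900 + 8000 = 75900 mm.

75900 mm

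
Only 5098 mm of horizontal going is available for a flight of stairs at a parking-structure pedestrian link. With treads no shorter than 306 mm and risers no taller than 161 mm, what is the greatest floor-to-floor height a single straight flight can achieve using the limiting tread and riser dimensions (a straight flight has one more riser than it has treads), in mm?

2737 mm

Treads that fit: ⌊5098 / 306⌋ = 16.
Risers = treads + 1 = 17.
Maximum height = 17 × 161 = 2737 mm.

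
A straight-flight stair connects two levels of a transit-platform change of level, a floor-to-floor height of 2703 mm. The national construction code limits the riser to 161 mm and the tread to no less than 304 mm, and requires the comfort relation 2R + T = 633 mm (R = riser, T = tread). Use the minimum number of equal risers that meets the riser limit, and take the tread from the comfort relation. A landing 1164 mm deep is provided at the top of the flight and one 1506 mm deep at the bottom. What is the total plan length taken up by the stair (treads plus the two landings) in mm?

7710 mm

2703 / 161 = 16.79, so 17 risers are needed.
Riser R = 2703 / 17 = 159 mm, within the 161 mm limit.
Tread T = 633 − 2 × 159 = 315 mm (≥ 304 mm).
Treads = 17 − 1 = 16; going = 16 × 315 = 5040 mm.
Add landings: 5040 + 1164 + 1506 = 7710 mm.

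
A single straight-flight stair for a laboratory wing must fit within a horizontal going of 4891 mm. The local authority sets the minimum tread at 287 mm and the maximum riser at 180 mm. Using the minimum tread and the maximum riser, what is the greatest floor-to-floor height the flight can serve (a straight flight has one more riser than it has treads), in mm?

Treads that fit: ⌊4891 / 287⌋ = 17.
Risers = treads + 1 = 18.
Maximum height = 18 × 180 = 3240 mm.

3240 mm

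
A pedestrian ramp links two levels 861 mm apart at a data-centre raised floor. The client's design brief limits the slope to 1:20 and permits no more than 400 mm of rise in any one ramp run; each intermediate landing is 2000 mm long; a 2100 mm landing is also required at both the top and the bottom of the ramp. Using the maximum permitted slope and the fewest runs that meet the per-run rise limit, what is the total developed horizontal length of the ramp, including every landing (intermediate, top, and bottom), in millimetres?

25420 mm

At most 400 each: 861/400 = 2.15, giving 3 ramp runs. That means 2 intermediate landings.
Ramp run (horizontal) at 1:20: 861 × 20 = 17220 mm.
2 intermediate landings contribute 2 × 2000 = 4000 mm.
Top and bottom landings: 2 × 2100 = 4200 mm.
Total = 17220 + 4000 + 4200 = 25420 mm.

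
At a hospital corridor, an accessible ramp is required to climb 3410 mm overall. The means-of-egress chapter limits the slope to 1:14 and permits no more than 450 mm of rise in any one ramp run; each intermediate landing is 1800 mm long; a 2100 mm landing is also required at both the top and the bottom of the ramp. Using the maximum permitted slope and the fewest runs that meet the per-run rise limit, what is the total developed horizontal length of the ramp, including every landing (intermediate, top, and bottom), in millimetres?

⌈3410/450⌉ = 8 ramp runs. That means 7 intermediate landings.
Ramp run (horizontal) at 1:14: 3410 × 14 = 47740 mm.
7 intermediate landings contribute 7 × 1800 = 12600 mm.
Top and bottom landings: 2 × 2100 = 4200 mm.
Total = 47740 + 12600 + 4200 = 64540 mm.

64540 mm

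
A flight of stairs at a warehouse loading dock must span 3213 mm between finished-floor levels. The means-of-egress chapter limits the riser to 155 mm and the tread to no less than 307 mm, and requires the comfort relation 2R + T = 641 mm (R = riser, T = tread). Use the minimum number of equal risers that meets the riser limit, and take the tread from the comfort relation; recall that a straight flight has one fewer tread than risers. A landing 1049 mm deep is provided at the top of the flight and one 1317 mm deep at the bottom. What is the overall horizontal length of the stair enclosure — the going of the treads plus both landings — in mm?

3213 / 155 = 20.729 → round up to 21 risers.
Each riser is 3213/21 = 153 mm (≤ 155 mm).
Tread T = 641 − 2 × 153 = 335 mm (≥ 307 mm).
Going = (21 − 1) × 335 = 6700 mm.
Add landings: 6700 + 1049 + 1317 = 9066 mm.

9066 mm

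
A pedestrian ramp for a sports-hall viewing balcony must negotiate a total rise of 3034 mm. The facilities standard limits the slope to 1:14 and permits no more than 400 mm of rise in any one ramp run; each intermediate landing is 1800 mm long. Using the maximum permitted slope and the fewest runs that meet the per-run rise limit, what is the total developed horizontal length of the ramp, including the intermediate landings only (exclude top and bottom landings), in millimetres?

55076 mm

⌈3034/400⌉ = 8 ramp runs. That means 7 intermediate landings.
Ramp run (horizontal) at 1:14: 3034 × 14 = 42476 mm.
7 intermediate landings contribute 7 × 1800 = 12600 mm.
Total developed length = 42476 + 12600 = 55076 mm.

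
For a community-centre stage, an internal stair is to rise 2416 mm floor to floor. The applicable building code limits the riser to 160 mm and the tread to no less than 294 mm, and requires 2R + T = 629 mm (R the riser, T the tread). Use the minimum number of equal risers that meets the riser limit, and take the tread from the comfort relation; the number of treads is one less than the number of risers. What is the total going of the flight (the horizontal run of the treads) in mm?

2416 / 160 = 15.100 → round up to 16 risers.
Riser R = 2416 / 16 = 151 mm, within the 160 mm limit.
Tread T = 629 − 2 × 151 = 327 mm (≥ 294 mm).
16 risers give 15 treads; going = 15 × 327 = 4905 mm.

4905 mm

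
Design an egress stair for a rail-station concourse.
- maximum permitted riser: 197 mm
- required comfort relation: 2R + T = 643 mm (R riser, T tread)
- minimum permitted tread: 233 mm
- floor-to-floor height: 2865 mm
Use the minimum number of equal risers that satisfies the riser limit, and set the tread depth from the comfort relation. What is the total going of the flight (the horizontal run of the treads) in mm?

⌈2865/197⌉ = 15 risers.
Riser R = 2865 / 15 = 191 mm, within the 197 mm limit.
From 2R + T = 643: T = 643 − 382 = 261 mm.
Treads = 15 − 1 = 14; going = 14 × 261 = 3654 mm.

3654 mm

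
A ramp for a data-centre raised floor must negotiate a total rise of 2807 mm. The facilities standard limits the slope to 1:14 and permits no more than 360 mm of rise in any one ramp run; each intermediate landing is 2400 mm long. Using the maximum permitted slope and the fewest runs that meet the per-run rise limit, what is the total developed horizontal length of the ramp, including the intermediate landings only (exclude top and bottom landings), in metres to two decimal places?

56.10 m

⌈2807/360⌉ = 8 ramp runs. That means 7 intermediate landings.
Ramp run (horizontal) at 1:14: 2807 × 14 = 39298 mm.
Intermediate landings: 7 × 2400 = 16800 mm.
Total developed length = 39298 + 16800 = 56098 mm.
= 56.10 m.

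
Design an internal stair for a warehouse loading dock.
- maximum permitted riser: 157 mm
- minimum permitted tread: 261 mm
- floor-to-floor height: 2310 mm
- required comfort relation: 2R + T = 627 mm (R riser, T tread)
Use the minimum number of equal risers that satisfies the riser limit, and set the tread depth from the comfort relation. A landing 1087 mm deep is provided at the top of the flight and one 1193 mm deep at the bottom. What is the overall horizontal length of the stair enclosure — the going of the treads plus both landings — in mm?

6746 mm

2310 / 157 = 14.71, so 15 risers are needed.
R = 2310 ÷ 15 = 154 mm.
Tread T = 627 − 2 × 154 = 319 mm (≥ 261 mm).
15 risers give 14 treads; going = 14 × 319 = 4466 mm.
Add landings: 4466 + 1087 + 1193 = 6746 mm.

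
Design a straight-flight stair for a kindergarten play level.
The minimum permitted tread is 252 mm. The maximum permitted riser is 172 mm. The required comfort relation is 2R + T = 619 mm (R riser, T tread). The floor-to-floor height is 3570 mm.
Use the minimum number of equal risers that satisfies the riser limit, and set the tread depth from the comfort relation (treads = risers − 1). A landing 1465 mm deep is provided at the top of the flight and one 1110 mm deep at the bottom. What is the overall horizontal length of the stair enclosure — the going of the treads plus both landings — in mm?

3570 / 172 = 20.756 → round up to 21 risers.
Each riser is 3570/21 = 170 mm (≤ 172 mm).
Tread T = 619 − 2 × 170 = 279 mm (≥ 252 mm).
Treads = 21 − 1 = 20; going = 20 × 279 = 5580 mm.
Enclosure = 5580 + 1465 + 1110 = 8155 mm.

8155 mm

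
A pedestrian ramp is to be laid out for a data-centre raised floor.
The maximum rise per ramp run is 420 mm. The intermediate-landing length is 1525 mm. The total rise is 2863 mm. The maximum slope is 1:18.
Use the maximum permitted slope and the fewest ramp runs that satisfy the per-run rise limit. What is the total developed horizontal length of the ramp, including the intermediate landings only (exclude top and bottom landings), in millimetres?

At most 420 each: 2863/420 = 6.82, giving 7 ramp runs. That means 6 intermediate landings.
Ramp run (horizontal) at 1:18: 2863 × 18 = 51534 mm.
Intermediate landings: 6 × 1525 = 9150 mm.
Developed length = 51534 + 9150 = 60684 mm.

60684 mm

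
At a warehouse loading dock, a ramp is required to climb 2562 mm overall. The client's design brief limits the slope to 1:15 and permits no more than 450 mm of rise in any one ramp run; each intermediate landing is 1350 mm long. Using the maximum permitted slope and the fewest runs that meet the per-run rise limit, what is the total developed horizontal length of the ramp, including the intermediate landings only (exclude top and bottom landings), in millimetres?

45180 mm

2562 / 450 = 5.693 → round up to 6 ramp runs. That means 5 intermediate landings.
Ramp run (horizontal) at 1:15: 2562 × 15 = 38430 mm.
5 intermediate landings contribute 5 × 1350 = 6750 mm.
Developed length = 38430 + 6750 = 45180 mm.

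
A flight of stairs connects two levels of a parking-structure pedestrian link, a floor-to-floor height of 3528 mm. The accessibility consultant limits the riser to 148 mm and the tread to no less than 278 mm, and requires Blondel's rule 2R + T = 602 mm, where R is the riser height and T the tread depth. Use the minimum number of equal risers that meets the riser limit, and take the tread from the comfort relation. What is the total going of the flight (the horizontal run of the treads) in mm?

⌈3528/148⌉ = 24 risers.
Riser R = 3528 / 24 = 147 mm, within the 148 mm limit.
T = 602 − 2·147 = 308 mm, which satisfies the 278 mm minimum.
24 risers give 23 treads; going = 23 × 308 = 7084 mm.

7084 mm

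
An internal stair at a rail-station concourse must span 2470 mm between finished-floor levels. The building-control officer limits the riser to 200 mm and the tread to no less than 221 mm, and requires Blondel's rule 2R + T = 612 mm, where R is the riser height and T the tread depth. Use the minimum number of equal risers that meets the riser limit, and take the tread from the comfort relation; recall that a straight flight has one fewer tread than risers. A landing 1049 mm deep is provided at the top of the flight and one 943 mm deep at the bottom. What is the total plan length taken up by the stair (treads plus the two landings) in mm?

4776 mm

2470 / 200 = 12.350 → round up to 13 risers.
Each riser is 2470/13 = 190 mm (≤ 200 mm).
T = 612 − 2·190 = 232 mm, which satisfies the 221 mm minimum.
Treads = 13 − 1 = 12; going = 12 × 232 = 2784 mm.
Add landings: 2784 + 1049 + 943 = 4776 mm.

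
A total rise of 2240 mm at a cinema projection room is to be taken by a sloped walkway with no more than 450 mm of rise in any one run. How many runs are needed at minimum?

5 runs

2240 / 450 = 4.978 → round up to 5 ramp runs.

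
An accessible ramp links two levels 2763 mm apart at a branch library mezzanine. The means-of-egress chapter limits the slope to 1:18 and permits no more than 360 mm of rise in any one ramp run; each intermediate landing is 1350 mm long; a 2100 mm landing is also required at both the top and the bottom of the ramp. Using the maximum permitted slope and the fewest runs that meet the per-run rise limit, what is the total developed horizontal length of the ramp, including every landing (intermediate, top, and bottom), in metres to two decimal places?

2763 / 360 = 7.67, so 8 ramp runs are needed. That means 7 intermediate landings.
Ramp run (horizontal) at 1:18: 2763 × 18 = 49734 mm.
Intermediate landings: 7 × 1350 = 9450 mm.
Top and bottom landings: 2 × 2100 = 4200 mm.
Total = 49734 + 9450 + 4200 = 63384 mm.
= 63.38 m.

63.38 m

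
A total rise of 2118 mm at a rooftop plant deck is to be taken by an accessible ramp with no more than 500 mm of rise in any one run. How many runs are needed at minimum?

5 runs

2118 / 500 = 4.24, so 5 ramp runs are needed.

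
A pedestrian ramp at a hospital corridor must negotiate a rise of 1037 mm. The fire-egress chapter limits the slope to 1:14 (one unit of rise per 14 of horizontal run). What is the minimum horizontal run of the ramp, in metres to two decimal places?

At 1:14 the run is 14 × 1037 = 14518 mm.
14518 mm = 14.52 m.

14.52 m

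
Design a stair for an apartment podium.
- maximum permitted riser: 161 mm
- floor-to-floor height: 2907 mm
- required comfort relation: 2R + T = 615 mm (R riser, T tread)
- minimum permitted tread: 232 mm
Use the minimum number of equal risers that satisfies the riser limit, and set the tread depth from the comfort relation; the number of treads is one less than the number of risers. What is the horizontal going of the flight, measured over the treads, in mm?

5562 mm

2907 / 161 = 18.06, so 19 risers are needed.
Each riser is 2907/19 = 153 mm (≤ 161 mm).
From 2R + T = 615: T = 615 − 306 = 309 mm.
19 risers give 18 treads; going = 18 × 309 = 5562 mm.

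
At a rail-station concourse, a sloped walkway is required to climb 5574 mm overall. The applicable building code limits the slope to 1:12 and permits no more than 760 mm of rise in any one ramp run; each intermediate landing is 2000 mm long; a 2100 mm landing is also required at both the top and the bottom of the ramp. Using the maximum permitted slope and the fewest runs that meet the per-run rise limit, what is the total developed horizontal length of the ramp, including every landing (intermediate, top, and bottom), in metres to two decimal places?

85.09 m

5574 / 760 = 7.334 → round up to 8 ramp runs. That means 7 intermediate landings.
Ramp run (horizontal) at 1:12: 5574 × 12 = 66888 mm.
Intermediate landings: 7 × 2000 = 14000 mm.
Top and bottom landings: 2 × 2100 = 4200 mm.
Total = 66888 + 14000 + 4200 = 85088 mm.
= 85.09 m.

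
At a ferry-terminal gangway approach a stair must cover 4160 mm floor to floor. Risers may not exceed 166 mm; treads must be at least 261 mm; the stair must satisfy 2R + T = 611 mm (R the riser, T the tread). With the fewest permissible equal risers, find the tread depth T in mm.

291 mm

⌈4160/166⌉ = 26 risers.
Each riser is 4160/26 = 160 mm (≤ 166 mm).
Tread T = 611 − 2 × 160 = 291 mm (≥ 261 mm).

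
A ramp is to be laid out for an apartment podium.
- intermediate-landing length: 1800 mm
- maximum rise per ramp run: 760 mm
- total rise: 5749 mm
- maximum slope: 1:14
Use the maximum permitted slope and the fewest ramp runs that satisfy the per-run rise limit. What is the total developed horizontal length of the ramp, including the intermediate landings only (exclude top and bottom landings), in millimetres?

5749 / 760 = 7.564 → round up to 8 ramp runs. That means 7 intermediate landings.
Ramp run (horizontal) at 1:14: 5749 × 14 = 80486 mm.
Intermediate landings: 7 × 1800 = 12600 mm.
Total developed length = 80486 + 12600 = 93086 mm.

93086 mm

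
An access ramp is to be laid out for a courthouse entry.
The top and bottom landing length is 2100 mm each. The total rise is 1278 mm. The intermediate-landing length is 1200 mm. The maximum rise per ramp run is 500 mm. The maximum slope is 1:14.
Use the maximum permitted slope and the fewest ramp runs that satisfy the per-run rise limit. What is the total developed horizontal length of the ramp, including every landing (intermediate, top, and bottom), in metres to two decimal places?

1278 / 500 = 2.56, so 3 ramp runs are needed. That means 2 intermediate landings.
Horizontal run for 1278 mm of rise at 1:14 is 1278 × 14 = 17892 mm.
Intermediate landings: 2 × 1200 = 2400 mm.
Top and bottom landings: 2 × 2100 = 4200 mm.
Total = 17892 + 2400 + 4200 = 24492 mm.
= 24.49 m.

24.49 m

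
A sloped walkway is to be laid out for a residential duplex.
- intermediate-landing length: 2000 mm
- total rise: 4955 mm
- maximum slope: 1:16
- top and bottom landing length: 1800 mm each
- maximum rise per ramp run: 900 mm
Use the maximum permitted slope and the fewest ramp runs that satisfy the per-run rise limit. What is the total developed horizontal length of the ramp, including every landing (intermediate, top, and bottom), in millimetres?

⌈4955/900⌉ = 6 ramp runs. That means 5 intermediate landings.
Horizontal run for 4955 mm of rise at 1:16 is 4955 × 16 = 79280 mm.
5 intermediate landings contribute 5 × 2000 = 10000 mm.
Top and bottom landings: 2 × 1800 = 3600 mm.
Total = 79280 + 10000 + 3600 = 92880 mm.

92880 mm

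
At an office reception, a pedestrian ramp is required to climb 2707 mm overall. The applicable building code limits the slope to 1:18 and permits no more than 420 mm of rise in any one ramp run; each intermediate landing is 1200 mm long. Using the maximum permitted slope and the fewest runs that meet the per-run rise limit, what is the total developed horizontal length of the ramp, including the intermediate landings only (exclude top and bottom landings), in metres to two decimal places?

55.93 m

At most 420 each: 2707/420 = 6.45, giving 7 ramp runs. That means 6 intermediate landings.
Ramp run (horizontal) at 1:18: 2707 × 18 = 48726 mm.
Intermediate landings: 6 × 1200 = 7200 mm.
Developed length = 48726 + 7200 = 55926 mm.
= 55.93 m.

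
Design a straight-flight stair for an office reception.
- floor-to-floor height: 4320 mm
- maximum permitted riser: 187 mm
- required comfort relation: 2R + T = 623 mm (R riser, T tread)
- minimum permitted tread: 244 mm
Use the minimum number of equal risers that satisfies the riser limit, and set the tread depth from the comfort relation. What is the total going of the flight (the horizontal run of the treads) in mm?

4320 / 187 = 23.10, so 24 risers are needed.
R = 4320 ÷ 24 = 180 mm.
T = 623 − 2·180 = 263 mm, which satisfies the 244 mm minimum.
Going = (24 − 1) × 263 = 6049 mm.

6049 mm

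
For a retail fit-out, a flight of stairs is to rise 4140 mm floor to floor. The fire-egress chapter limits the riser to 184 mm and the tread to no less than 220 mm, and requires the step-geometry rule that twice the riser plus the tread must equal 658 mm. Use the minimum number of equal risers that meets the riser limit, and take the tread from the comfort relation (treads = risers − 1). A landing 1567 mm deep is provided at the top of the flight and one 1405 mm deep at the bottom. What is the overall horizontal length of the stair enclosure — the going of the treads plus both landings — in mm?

9528 mm

At most 184 each: 4140/184 = 22.50, giving 23 risers.
Each riser is 4140/23 = 180 mm (≤ 184 mm).
T = 658 − 2·180 = 298 mm, which satisfies the 220 mm minimum.
23 risers give 22 treads; going = 22 × 298 = 6556 mm.
Enclosure = 6556 + 1567 + 1405 = 9528 mm.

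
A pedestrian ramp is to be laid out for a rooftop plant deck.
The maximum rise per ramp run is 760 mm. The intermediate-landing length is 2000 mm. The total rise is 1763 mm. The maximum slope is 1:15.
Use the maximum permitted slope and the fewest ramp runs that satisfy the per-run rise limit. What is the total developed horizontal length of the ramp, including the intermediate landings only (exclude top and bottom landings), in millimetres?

30445 mm

1763 / 760 = 2.32, so 3 ramp runs are needed. That means 2 intermediate landings.
Ramp run (horizontal) at 1:15: 1763 × 15 = 26445 mm.
2 intermediate landings contribute 2 × 2000 = 4000 mm.
Developed length = 26445 + 4000 = 30445 mm.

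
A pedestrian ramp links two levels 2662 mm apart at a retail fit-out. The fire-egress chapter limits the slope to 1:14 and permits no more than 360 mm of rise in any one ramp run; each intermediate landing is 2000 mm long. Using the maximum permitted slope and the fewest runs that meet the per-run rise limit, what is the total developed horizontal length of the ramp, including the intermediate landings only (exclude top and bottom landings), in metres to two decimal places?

⌈2662/360⌉ = 8 ramp runs. That means 7 intermediate landings.
Horizontal run for 2662 mm of rise at 1:14 is 2662 × 14 = 37268 mm.
Intermediate landings: 7 × 2000 = 14000 mm.
Developed length = 37268 + 14000 = 51268 mm.
= 51.27 m.

51.27 m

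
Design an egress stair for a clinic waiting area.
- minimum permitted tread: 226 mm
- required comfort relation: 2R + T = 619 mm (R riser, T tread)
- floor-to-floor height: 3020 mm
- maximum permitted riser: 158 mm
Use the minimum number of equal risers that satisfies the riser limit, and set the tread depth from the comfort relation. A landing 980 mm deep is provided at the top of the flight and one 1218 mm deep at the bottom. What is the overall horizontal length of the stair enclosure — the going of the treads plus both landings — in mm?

At most 158 each: 3020/158 = 19.11, giving 20 risers.
Each riser is 3020/20 = 151 mm (≤ 158 mm).
T = 619 − 2·151 = 317 mm, which satisfies the 226 mm minimum.
Treads = 20 − 1 = 19; going = 19 × 317 = 6023 mm.
Add landings: 6023 + 980 + 1218 = 8221 mm.

8221 mm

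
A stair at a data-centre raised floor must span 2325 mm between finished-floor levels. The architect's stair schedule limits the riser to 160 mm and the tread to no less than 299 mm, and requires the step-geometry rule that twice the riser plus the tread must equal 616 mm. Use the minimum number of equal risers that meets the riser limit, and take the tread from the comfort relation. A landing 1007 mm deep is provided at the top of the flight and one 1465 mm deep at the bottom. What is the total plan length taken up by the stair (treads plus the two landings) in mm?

⌈2325/160⌉ = 15 risers.
R = 2325 ÷ 15 = 155 mm.
Tread T = 616 − 2 × 155 = 306 mm (≥ 299 mm).
15 risers give 14 treads; going = 14 × 306 = 4284 mm.
Enclosure = 4284 + 1007 + 1465 = 6756 mm.

6756 mm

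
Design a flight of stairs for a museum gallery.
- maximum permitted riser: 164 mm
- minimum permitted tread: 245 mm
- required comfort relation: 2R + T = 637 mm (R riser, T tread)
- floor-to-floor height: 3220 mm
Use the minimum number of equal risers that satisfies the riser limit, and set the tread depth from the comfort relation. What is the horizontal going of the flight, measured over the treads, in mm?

5985 mm

3220 / 164 = 19.63, so 20 risers are needed.
R = 3220 ÷ 20 = 161 mm.
Tread T = 637 − 2 × 161 = 315 mm (≥ 245 mm).
Treads = 20 − 1 = 19; going = 19 × 315 = 5985 mm.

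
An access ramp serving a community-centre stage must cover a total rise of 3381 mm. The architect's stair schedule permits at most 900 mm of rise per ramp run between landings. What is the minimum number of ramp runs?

3381 / 900 = 3.76, so 4 ramp runs are needed.

4 runs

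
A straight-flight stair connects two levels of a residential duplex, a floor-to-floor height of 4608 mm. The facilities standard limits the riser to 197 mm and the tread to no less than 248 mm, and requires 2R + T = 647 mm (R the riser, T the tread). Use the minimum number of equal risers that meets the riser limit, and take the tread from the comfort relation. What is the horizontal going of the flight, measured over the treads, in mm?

At most 197 each: 4608/197 = 23.39, giving 24 risers.
R = 4608 ÷ 24 = 192 mm.
From 2R + T = 647: T = 647 − 384 = 263 mm.
24 risers give 23 treads; going = 23 × 263 = 6049 mm.

6049 mm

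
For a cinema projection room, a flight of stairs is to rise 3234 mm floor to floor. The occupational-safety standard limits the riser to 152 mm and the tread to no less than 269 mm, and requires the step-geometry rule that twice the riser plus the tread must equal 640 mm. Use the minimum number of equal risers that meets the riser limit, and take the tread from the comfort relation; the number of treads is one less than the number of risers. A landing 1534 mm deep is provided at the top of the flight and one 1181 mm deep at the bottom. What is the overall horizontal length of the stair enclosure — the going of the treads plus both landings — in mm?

At most 152 each: 3234/152 = 21.28, giving 22 risers.
R = 3234 ÷ 22 = 147 mm.
Tread T = 640 − 2 × 147 = 346 mm (≥ 269 mm).
Treads = 22 − 1 = 21; going = 21 × 346 = 7266 mm.
Enclosure = 7266 + 1534 + 1181 = 9981 mm.

9981 mm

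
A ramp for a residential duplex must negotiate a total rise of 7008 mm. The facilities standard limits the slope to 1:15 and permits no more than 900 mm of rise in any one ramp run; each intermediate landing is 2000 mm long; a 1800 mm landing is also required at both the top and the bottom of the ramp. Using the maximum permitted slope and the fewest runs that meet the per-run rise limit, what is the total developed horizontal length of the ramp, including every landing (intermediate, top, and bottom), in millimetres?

122720 mm

At most 900 each: 7008/900 = 7.79, giving 8 ramp runs. That means 7 intermediate landings.
Horizontal run for 7008 mm of rise at 1:15 is 7008 × 15 = 105120 mm.
7 intermediate landings contribute 7 × 2000 = 14000 mm.
Top and bottom landings: 2 × 1800 = 3600 mm.
Total = 105120 + 14000 + 3600 = 122720 mm.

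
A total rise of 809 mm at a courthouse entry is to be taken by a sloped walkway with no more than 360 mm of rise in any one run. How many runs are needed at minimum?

3 runs

809 / 360 = 2.25, so 3 ramp runs are needed.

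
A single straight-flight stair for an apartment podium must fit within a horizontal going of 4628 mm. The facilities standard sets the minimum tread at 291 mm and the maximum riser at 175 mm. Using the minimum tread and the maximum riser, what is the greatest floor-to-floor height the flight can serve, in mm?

Treads that fit: ⌊4628 / 291⌋ = 15.
Risers = treads + 1 = 16.
Maximum height = 16 × 175 = 2800 mm.

2800 mm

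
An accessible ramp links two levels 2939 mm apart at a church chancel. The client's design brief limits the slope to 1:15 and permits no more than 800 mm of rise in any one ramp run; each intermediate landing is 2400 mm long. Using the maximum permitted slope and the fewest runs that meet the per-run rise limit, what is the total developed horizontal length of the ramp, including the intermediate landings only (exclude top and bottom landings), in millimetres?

51285 mm

2939 / 800 = 3.674 → round up to 4 ramp runs. That means 3 intermediate landings.
Horizontal run for 2939 mm of rise at 1:15 is 2939 × 15 = 44085 mm.
Intermediate landings: 3 × 2400 = 7200 mm.
Total developed length = 44085 + 7200 = 51285 mm.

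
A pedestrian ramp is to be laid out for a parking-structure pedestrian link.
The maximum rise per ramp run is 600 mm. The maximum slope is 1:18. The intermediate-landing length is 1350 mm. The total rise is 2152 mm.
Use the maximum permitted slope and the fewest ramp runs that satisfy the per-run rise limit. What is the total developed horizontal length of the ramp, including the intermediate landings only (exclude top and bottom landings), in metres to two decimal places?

42.79 m

At most 600 each: 2152/600 = 3.59, giving 4 ramp runs. That means 3 intermediate landings.
Horizontal run for 2152 mm of rise at 1:18 is 2152 × 18 = 38736 mm.
3 intermediate landings contribute 3 × 1350 = 4050 mm.
Developed length = 38736 + 4050 = 42786 mm.
= 42.79 m.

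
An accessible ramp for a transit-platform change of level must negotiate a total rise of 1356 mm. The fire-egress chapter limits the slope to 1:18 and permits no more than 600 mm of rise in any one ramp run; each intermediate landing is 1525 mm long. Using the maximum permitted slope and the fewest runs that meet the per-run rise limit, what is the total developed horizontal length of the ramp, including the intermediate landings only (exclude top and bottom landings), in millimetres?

27458 mm

At most 600 each: 1356/600 = 2.26, giving 3 ramp runs. That means 2 intermediate landings.
Ramp run (horizontal) at 1:18: 1356 × 18 = 24408 mm.
Intermediate landings: 2 × 1525 = 3050 mm.
Developed length = 24408 + 3050 = 27458 mm.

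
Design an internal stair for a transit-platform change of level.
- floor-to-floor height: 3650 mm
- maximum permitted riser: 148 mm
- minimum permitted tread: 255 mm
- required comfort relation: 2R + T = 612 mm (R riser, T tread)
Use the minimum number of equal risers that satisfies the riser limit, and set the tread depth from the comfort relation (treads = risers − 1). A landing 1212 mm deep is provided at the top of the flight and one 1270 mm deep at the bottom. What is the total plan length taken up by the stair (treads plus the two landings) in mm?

⌈3650/148⌉ = 25 risers.
Riser R = 3650 / 25 = 146 mm, within the 148 mm limit.
From 2R + T = 612: T = 612 − 292 = 320 mm.
Going = (25 − 1) × 320 = 7680 mm.
Enclosure = 7680 + 1212 + 1270 = 10162 mm.

10162 mm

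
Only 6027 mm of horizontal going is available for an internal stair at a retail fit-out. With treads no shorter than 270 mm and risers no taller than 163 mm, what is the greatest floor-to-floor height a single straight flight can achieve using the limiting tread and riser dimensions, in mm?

3749 mm

6027 / 270 = 22.32, so 22 treads fit.
Risers = treads + 1 = 23.
Maximum height = 23 × 163 = 3749 mm.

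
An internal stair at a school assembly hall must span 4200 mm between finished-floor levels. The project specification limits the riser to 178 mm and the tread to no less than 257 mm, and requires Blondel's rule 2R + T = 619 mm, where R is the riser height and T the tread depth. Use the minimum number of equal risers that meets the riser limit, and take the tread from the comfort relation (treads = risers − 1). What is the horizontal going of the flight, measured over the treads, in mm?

4200 / 178 = 23.596 → round up to 24 risers.
Riser R = 4200 / 24 = 175 mm, within the 178 mm limit.
From 2R + T = 619: T = 619 − 350 = 269 mm.
24 risers give 23 treads; going = 23 × 269 = 6187 mm.

6187 mm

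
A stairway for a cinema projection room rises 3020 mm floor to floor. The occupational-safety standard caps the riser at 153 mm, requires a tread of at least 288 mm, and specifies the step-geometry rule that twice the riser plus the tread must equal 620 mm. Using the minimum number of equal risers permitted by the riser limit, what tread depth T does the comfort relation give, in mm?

3020 / 153 = 19.739 → round up to 20 risers.
Riser R = 3020 / 20 = 151 mm, within the 153 mm limit.
T = 620 − 2·151 = 318 mm, which satisfies the 288 mm minimum.

318 mm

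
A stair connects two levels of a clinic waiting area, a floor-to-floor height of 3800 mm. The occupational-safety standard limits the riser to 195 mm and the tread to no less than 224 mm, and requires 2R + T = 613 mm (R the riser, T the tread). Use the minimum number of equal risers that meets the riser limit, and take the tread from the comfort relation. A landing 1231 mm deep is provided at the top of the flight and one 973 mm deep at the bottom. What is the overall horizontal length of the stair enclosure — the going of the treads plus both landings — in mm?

3800 / 195 = 19.49, so 20 risers are needed.
Each riser is 3800/20 = 190 mm (≤ 195 mm).
From 2R + T = 613: T = 613 − 380 = 233 mm.
Treads = 20 − 1 = 19; going = 19 × 233 = 4427 mm.
Add landings: 4427 + 1231 + 973 = 6631 mm.

6631 mm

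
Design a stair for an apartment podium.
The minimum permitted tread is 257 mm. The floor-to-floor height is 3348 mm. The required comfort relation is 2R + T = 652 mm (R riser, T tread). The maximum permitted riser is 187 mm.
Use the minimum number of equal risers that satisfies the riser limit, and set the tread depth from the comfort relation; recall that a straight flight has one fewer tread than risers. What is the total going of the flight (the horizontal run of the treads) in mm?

⌈3348/187⌉ = 18 risers.
Riser R = 3348 / 18 = 186 mm, within the 187 mm limit.
T = 652 − 2·186 = 280 mm, which satisfies the 257 mm minimum.
Treads = 18 − 1 = 17; going = 17 × 280 = 4760 mm.

4760 mm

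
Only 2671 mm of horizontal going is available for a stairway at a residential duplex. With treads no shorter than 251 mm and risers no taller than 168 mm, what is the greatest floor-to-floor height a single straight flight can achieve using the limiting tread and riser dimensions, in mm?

Treads that fit: ⌊2671 / 251⌋ = 10.
Risers = treads + 1 = 11.
Maximum height = 11 × 168 = 1848 mm.

1848 mm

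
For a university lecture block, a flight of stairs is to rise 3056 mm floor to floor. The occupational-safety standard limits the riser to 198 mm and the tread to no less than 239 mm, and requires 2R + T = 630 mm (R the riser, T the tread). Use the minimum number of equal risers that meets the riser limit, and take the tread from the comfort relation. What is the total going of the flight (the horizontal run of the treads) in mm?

3056 / 198 = 15.434 → round up to 16 risers.
Riser R = 3056 / 16 = 191 mm, within the 198 mm limit.
T = 630 − 2·191 = 248 mm, which satisfies the 239 mm minimum.
16 risers give 15 treads; going = 15 × 248 = 3720 mm.

3720 mm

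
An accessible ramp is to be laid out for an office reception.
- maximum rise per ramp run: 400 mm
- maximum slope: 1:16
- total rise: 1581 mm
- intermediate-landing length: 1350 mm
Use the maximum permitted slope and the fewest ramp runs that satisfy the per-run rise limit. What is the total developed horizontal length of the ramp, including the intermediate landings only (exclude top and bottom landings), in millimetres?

⌈1581/400⌉ = 4 ramp runs. That means 3 intermediate landings.
Ramp run (horizontal) at 1:16: 1581 × 16 = 25296 mm.
3 intermediate landings contribute 3 × 1350 = 4050 mm.
Total developed length = 25296 + 4050 = 29346 mm.

29346 mm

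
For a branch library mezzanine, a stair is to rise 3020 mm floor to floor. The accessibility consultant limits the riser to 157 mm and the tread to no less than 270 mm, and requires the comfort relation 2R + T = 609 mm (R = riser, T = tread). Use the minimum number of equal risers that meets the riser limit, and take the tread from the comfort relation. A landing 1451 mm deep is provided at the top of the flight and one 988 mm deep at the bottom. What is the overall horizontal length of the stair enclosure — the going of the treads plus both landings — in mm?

3020 / 157 = 19.24, so 20 risers are needed.
R = 3020 ÷ 20 = 151 mm.
T = 609 − 2·151 = 307 mm, which satisfies the 270 mm minimum.
Going = (20 − 1) × 307 = 5833 mm.
Add landings: 5833 + 1451 + 988 = 8272 mm.

8272 mm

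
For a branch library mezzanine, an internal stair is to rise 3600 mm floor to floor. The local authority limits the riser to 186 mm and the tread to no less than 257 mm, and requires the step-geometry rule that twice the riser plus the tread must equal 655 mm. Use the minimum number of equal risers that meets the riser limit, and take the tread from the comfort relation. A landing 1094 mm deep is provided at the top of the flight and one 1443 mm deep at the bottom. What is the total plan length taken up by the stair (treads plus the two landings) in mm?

8142 mm

3600 / 186 = 19.355 → round up to 20 risers.
R = 3600 ÷ 20 = 180 mm.
From 2R + T = 655: T = 655 − 360 = 295 mm.
20 risers give 19 treads; going = 19 × 295 = 5605 mm.
Enclosure = 5605 + 1094 + 1443 = 8142 mm.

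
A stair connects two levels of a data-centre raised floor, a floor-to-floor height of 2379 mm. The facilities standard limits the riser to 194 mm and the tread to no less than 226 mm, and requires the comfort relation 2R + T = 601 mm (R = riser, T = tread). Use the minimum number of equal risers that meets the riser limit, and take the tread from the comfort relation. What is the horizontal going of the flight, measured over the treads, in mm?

2820 mm

At most 194 each: 2379/194 = 12.26, giving 13 risers.
Riser R = 2379 / 13 = 183 mm, within the 194 mm limit.
T = 601 − 2·183 = 235 mm, which satisfies the 226 mm minimum.
Going = (13 − 1) × 235 = 2820 mm.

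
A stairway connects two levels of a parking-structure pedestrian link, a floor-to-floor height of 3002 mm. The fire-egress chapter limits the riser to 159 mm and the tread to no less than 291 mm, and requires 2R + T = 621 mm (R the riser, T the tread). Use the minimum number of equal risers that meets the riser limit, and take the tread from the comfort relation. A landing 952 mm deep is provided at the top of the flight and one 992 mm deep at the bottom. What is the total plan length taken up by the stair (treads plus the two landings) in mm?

7434 mm

⌈3002/159⌉ = 19 risers.
Each riser is 3002/19 = 158 mm (≤ 159 mm).
From 2R + T = 621: T = 621 − 316 = 305 mm.
19 risers give 18 treads; going = 18 × 305 = 5490 mm.
Enclosure = 5490 + 952 + 992 = 7434 mm.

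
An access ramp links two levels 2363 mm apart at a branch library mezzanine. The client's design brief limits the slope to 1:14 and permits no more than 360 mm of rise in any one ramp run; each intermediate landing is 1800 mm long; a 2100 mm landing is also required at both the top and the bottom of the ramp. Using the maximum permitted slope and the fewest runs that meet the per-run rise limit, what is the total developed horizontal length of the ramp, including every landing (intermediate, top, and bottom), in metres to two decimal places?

48.08 m

2363 / 360 = 6.564 → round up to 7 ramp runs. That means 6 intermediate landings.
Horizontal run for 2363 mm of rise at 1:14 is 2363 × 14 = 33082 mm.
Intermediate landings: 6 × 1800 = 10800 mm.
Top and bottom landings: 2 × 2100 = 4200 mm.
Total = 33082 + 10800 + 4200 = 48082 mm.
= 48.08 m.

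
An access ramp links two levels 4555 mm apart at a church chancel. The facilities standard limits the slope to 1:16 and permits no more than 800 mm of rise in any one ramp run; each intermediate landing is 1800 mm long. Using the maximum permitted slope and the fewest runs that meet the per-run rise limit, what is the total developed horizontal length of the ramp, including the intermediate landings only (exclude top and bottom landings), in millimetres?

⌈4555/800⌉ = 6 ramp runs. That means 5 intermediate landings.
Horizontal run for 4555 mm of rise at 1:16 is 4555 × 16 = 72880 mm.
5 intermediate landings contribute 5 × 1800 = 9000 mm.
Total developed length = 72880 + 9000 = 81880 mm.

81880 mm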